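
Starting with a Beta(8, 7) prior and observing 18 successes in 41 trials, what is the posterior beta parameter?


Posterior beta = prior beta + failures
Failures = 41 - 18 = 23
beta_post = 7 + 23 = 30

30


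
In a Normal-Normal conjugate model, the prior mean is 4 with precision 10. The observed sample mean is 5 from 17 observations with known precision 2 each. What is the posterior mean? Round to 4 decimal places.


Posterior precision = tau0 + n*tau = 10 + 17*2 = 44
Posterior mean = (tau0*mu0 + n*tau*xbar) / posterior_precision
= (10*4 + 17*2*5) / 44
= 210 / 44 = 4.7727

4.7727


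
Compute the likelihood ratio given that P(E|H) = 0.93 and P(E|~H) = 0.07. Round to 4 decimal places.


LR = P(E|H) / P(E|~H)
= 0.93 / 0.07 = 13.2857

13.2857


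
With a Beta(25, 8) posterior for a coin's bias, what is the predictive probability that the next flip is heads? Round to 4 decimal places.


The predictive probability equals the posterior mean.
P(next = heads) = alpha / (alpha + beta)
= 25 / 33 = 0.7576

0.7576


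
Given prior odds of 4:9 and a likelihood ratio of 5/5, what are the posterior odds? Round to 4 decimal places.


Posterior odds = prior odds * LR
Prior odds = 4/9 = 0.4444
LR = 5/5 = 1.0
Posterior odds = 0.4444 * 1.0 = 0.4444

0.4444


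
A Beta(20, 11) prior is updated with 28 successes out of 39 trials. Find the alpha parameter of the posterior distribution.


In the Beta-Binomial conjugate update:
alpha_post = alpha_prior + successes
= 20 + 28
= 48

48


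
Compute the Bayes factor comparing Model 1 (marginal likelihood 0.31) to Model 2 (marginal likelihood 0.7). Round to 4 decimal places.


BF12 = marginal likelihood of M1 / marginal likelihood of M2
= 0.31/0.7
= 0.4429

0.4429


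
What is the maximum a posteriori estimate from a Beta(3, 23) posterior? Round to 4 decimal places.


The MAP estimate equals the mode of the distribution.
Mode of Beta(a,b) = (a-1)/(a+b-2)
= 2/24
= 0.0833

0.0833


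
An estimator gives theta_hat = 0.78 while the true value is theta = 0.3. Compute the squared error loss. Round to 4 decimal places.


The squared error loss is (theta_hat - theta)^2
= (0.78 - 0.3)^2
= (0.48)^2 = 0.2304

0.2304


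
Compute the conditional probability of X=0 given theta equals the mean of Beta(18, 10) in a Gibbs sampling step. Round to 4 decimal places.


Mean of Beta(18, 10) = 0.6429
P(X=0 | theta=0.6429) = 0.3571

0.3571


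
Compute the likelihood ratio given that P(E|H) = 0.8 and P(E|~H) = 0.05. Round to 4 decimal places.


LR = P(E|H) / P(E|~H)
= 0.8 / 0.05 = 16.0

16.0


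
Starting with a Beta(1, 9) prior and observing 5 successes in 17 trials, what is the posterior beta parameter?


Posterior beta = prior beta + failures
Failures = 17 - 5 = 12
beta_post = 9 + 12 = 21

21


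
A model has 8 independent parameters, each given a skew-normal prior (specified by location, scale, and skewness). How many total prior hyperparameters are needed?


Each skew-normal prior needs 3 hyperparameters (location, scale, and skewness).
Total = 3 * 8 = 24

24


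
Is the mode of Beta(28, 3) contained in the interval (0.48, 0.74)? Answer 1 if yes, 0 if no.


Mode = (a-1)/(a+b-2) = 27/29 = 0.931
Interval: (0.48, 0.74)
Contains mode? 0

0


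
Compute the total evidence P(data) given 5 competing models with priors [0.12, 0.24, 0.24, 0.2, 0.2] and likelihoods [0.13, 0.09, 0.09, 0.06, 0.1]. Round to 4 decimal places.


Marginal likelihood = sum P(model_i) * P(data|model_i)
Model 1: 0.12 * 0.13 = 0.0156
Model 2: 0.24 * 0.09 = 0.0216
Model 3: 0.24 * 0.09 = 0.0216
Model 4: 0.2 * 0.06 = 0.012
Model 5: 0.2 * 0.1 = 0.02
Total = 0.0908

0.0908


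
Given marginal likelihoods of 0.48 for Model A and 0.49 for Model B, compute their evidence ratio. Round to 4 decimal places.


Ratio = ML(A) / ML(B) = 0.48/0.49
= 0.9796

0.9796


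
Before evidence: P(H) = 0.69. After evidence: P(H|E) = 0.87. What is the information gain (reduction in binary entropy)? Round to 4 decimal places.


Prior entropy = 0.8932
Posterior entropy = 0.5574
Information gain = 0.8932 - 0.5574 = 0.3357

0.3357


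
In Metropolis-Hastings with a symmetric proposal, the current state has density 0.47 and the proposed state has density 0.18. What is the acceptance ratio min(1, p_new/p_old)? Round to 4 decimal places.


Ratio = p_new / p_old = 0.18 / 0.47 = 0.383
Acceptance = min(1, 0.383) = 0.383

0.383


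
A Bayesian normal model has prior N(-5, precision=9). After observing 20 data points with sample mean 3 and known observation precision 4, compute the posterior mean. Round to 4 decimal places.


Posterior mean = (prior_precision * prior_mean + n * data_precision * data_mean) / (prior_precision + n * data_precision)
Numerator = 9*-5 + 20*4*3 = 195
Denominator = 9 + 20*4 = 89
Posterior mean = 2.191

2.191


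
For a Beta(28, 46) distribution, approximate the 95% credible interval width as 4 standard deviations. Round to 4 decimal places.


Variance of Beta(a,b) = ab / ((a+b)^2 * (a+b+1))
= 28*46 / ((74)^2 * 75)
= 0.0031
SD = sqrt(0.0031) = 0.056
Width = 4 * SD = 0.224

0.224


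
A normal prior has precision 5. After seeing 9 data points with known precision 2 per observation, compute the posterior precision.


In the conjugate normal model, precisions add:
tau_posterior = tau_prior + n * tau_data
= 5 + 9*2 = 23

23


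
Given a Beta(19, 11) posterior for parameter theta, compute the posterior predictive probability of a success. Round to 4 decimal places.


For a Beta-Bernoulli model, the predictive probability is the mean:
P(success) = 19/(19+11) = 19/30 = 0.6333

0.6333


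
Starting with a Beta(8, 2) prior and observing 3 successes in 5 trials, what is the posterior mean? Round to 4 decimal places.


Posterior parameters: alpha = 8 + 3 = 11
beta = 2 + 2 = 4
Posterior mean = alpha / (alpha + beta) = 11 / 15
= 0.7333

0.7333


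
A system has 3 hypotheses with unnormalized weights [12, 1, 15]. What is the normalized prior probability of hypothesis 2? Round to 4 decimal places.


The normalized prior is the weight divided by the total.
Total weight = 28
P(H2) = 1 / 28 = 0.0357

0.0357


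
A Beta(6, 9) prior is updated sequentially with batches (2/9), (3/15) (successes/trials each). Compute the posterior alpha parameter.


Sequential conjugate updating is equivalent to a single batch update.
Total successes across all batches = 5
alpha_posterior = alpha_prior + total_successes = 6 + 5
= 11

11


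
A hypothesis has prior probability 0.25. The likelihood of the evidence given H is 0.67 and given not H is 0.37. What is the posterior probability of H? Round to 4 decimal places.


Using Bayes' theorem:
P(E) = 0.25 * 0.67 + 0.75 * 0.37
P(E) = 0.445
P(H|E) = (0.25 * 0.67) / 0.445 = 0.3764

0.3764


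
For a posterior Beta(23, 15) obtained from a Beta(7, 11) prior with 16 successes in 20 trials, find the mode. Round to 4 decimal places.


Mode = (alpha - 1) / (alpha + beta - 2)
= 22 / 36
= 0.6111

0.6111


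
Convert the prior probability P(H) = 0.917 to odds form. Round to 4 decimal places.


P(not H) = 1 - 0.917 = 0.083
Odds = 0.917 / 0.083 = 11.0482

11.0482


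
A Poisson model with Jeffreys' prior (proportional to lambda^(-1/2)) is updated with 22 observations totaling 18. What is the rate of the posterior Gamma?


Posterior = Gamma(0.5 + S, n)
= Gamma(0.5 + 18, 22)
Posterior rate = 0 + n = 22

22.0


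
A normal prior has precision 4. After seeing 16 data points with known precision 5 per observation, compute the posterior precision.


In the conjugate normal model, precisions add:
tau_posterior = tau_prior + n * tau_data
= 4 + 16*5 = 84

84


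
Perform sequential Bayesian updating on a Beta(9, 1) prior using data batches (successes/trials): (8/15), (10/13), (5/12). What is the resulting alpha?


Accumulate successes: 23
Posterior alpha = prior alpha + sum of successes
= 9 + 23 = 32

32


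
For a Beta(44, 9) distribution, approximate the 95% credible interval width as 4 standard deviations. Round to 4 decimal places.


Variance of Beta(a,b) = ab / ((a+b)^2 * (a+b+1))
= 44*9 / ((53)^2 * 54)
= 0.0026
SD = sqrt(0.0026) = 0.0511
Width = 4 * SD = 0.2044

0.2044


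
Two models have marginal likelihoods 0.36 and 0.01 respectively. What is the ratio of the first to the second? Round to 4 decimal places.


Evidence ratio = 0.36 / 0.01
= 36.0

36.0


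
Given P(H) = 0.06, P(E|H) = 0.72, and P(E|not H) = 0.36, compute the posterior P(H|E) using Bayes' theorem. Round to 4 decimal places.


By Bayes' theorem: P(H|E) = P(E|H)*P(H) / P(E)
P(E) = P(E|H)*P(H) + P(E|not H)*P(not H)
P(E) = 0.72*0.06 + 0.36*0.94 = 0.3816
P(H|E) = 0.72*0.06 / 0.3816 = 0.1132

0.1132


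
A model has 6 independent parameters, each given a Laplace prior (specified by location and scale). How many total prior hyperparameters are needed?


Each Laplace prior needs 2 hyperparameters (location and scale).
Total = 2 * 6 = 12

12


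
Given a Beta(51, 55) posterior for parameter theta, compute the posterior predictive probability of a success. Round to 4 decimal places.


For a Beta-Bernoulli model, the predictive probability is the mean:
P(success) = 51/(51+55) = 51/106 = 0.4811

0.4811


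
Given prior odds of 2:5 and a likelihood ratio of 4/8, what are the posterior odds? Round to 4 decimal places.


Posterior odds = prior odds * LR
Prior odds = 2/5 = 0.4
LR = 4/8 = 0.5
Posterior odds = 0.4 * 0.5 = 0.2

0.2


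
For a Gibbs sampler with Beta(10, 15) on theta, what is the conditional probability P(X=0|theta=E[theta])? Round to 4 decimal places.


E[theta] = 10/(10+15) = 0.4
P(X=0|theta) = 1 - theta = 0.6

0.6


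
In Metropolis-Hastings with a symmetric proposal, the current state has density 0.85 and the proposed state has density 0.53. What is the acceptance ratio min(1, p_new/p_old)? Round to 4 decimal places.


Ratio = p_new / p_old = 0.53 / 0.85 = 0.6235
Acceptance = min(1, 0.6235) = 0.6235

0.6235


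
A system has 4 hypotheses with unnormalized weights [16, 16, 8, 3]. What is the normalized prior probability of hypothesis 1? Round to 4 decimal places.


The normalized prior is the weight divided by the total.
Total weight = 43
P(H1) = 16 / 43 = 0.3721

0.3721


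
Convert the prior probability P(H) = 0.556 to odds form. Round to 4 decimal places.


P(not H) = 1 - 0.556 = 0.444
Odds = 0.556 / 0.444 = 1.2523

1.2523


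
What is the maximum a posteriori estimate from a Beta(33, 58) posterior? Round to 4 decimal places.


The MAP estimate equals the mode of the distribution.
Mode of Beta(a,b) = (a-1)/(a+b-2)
= 32/89
= 0.3596

0.3596


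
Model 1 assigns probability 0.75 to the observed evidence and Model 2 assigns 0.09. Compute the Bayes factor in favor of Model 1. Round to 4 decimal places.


BF = P(data|M1) / P(data|M2)
= 0.75 / 0.09 = 8.3333

8.3333


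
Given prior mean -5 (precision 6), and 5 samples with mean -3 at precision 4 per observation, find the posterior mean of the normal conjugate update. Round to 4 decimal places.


The posterior mean is a precision-weighted average of prior and data.
Post. prec. = 6 + 20 = 26
Post. mean = (-30 + -60)/26 = -90/26 = -3.4615

-3.4615


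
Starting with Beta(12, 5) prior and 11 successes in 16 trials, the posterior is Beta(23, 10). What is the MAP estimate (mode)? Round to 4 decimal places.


The mode of Beta(a, b) when a > 1 and b > 1 is (a-1)/(a+b-2)
= (23 - 1) / (23 + 10 - 2)
= 22 / 31
= 0.7097

0.7097


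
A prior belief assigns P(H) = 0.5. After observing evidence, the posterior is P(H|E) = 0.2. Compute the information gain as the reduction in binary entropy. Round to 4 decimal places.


H(prior) = -0.5*log2(0.5) - 0.5*log2(0.5)
= 1.0
H(post) = -0.2*log2(0.2) - 0.8*log2(0.8)
= 0.7219
IG = 1.0 - 0.7219 = 0.2781

0.2781


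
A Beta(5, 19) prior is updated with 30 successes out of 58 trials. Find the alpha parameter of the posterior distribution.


In the Beta-Binomial conjugate update:
alpha_post = alpha_prior + successes
= 5 + 30
= 35

35


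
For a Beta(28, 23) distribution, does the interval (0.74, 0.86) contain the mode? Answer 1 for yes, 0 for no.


Mode of Beta(a,b) = (a-1)/(a+b-2)
= (28-1)/(28+23-2) = 0.551
Check: 0.74 <= 0.551 <= 0.86?
Result: 0

0


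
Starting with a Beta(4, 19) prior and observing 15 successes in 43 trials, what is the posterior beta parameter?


Posterior beta = prior beta + failures
Failures = 43 - 15 = 28
beta_post = 19 + 28 = 47

47


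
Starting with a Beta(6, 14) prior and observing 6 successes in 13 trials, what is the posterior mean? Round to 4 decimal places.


Posterior parameters: alpha = 6 + 6 = 12
beta = 14 + 7 = 21
Posterior mean = alpha / (alpha + beta) = 12 / 33
= 0.3636

0.3636


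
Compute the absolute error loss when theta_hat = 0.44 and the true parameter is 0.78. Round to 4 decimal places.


L = |theta_hat - theta_true|
= |0.44 - 0.78| = 0.34

0.34


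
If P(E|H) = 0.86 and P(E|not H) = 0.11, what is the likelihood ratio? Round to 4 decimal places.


Likelihood ratio = P(E|H) / P(E|not H)
= 0.86 / 0.11
= 7.8182

7.8182


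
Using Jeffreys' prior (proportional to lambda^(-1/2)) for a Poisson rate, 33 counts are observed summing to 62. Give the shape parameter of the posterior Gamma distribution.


Conjugate update: Gamma(prior_shape + S, prior_rate + n).
Prior shape = 0.5, prior rate = 0.
Posterior shape = 0.5 + S = 0.5 + 62 = 62.5

62.5


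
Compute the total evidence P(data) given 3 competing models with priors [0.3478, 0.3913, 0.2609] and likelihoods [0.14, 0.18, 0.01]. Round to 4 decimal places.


Marginal likelihood = sum P(model_i) * P(data|model_i)
Model 1: 0.3478 * 0.14 = 0.0487
Model 2: 0.3913 * 0.18 = 0.0704
Model 3: 0.2609 * 0.01 = 0.0026
Total = 0.1217

0.1217


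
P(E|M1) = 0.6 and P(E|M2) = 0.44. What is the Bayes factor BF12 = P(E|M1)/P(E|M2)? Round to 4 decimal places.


Bayes factor BF12 = P(E|M1) / P(E|M2)
= 0.6 / 0.44
= 1.3636

1.3636


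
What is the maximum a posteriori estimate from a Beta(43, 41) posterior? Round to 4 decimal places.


The MAP estimate equals the mode of the distribution.
Mode of Beta(a,b) = (a-1)/(a+b-2)
= 42/82
= 0.5122

0.5122


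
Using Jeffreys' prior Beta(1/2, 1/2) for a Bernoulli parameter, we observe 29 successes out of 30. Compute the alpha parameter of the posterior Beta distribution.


Conjugate update: Beta(0.5 + k, 0.5 + n - k).
k = 29, n - k = 1
Posterior alpha = 0.5 + k = 0.5 + 29 = 29.5

29.5


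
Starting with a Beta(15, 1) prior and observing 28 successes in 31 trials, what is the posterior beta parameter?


Posterior beta = prior beta + failures
Failures = 31 - 28 = 3
beta_post = 1 + 3 = 4

4


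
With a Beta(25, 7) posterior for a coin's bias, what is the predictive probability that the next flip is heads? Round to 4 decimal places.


The predictive probability equals the posterior mean.
P(next = heads) = alpha / (alpha + beta)
= 25 / 32 = 0.7812

0.7812


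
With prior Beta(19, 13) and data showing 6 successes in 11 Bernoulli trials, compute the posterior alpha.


Conjugate update: alpha_posterior = alpha_prior + k
= 19 + 6 = 25

25


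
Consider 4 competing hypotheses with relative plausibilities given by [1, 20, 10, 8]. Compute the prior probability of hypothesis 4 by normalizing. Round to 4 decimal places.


Sum of weights = 1 + 20 + 10 + 8 = 39
Normalized prior for H4 = 8 / 39
= 0.2051

0.2051


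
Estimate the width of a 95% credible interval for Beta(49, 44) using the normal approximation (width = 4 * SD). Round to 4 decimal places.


For Beta(a,b): Var = ab/((a+b)^2(a+b+1))
Var = 0.0027, SD = 0.0515
Approximate 95% CI width = 4 * 0.0515 = 0.206

0.206


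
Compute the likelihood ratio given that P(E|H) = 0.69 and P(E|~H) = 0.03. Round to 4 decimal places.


LR = P(E|H) / P(E|~H)
= 0.69 / 0.03 = 23.0

23.0


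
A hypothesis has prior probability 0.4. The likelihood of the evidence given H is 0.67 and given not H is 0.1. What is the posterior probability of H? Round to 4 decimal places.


Using Bayes' theorem:
P(E) = 0.4 * 0.67 + 0.6 * 0.1
P(E) = 0.328
P(H|E) = (0.4 * 0.67) / 0.328 = 0.8171

0.8171


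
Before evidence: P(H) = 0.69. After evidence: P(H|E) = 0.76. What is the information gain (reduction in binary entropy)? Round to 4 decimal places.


Prior entropy = 0.8932
Posterior entropy = 0.795
Information gain = 0.8932 - 0.795 = 0.0981

0.0981


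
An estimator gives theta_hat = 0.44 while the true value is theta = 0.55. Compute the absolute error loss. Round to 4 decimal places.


The absolute error loss is |theta_hat - theta|
= |0.44 - 0.55|
= 0.11

0.11


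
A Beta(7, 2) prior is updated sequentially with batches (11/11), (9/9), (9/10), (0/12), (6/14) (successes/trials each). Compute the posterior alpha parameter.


Sequential conjugate updating is equivalent to a single batch update.
Total successes across all batches = 35
alpha_posterior = alpha_prior + total_successes = 7 + 35
= 42

42


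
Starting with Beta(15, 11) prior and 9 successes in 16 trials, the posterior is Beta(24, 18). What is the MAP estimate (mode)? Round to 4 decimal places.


The mode of Beta(a, b) when a > 1 and b > 1 is (a-1)/(a+b-2)
= (24 - 1) / (24 + 18 - 2)
= 23 / 40
= 0.575

0.575


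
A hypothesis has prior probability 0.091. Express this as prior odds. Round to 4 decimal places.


Odds = P(H) / P(not H) = 0.091 / 0.909
= 0.1001

0.1001


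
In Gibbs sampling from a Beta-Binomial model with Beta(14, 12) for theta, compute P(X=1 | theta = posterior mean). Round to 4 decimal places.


Posterior mean = alpha/(alpha+beta) = 14/26 = 0.5385
P(X=1|theta=mean) = theta = 0.5385

0.5385


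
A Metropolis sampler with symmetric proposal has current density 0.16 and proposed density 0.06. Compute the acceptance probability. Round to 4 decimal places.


For symmetric proposals, acceptance = min(1, pi(x*)/pi(x))
= min(1, 0.06/0.16)
= min(1, 0.375) = 0.375

0.375


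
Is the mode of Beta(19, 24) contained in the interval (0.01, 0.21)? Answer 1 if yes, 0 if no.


Mode = (a-1)/(a+b-2) = 18/41 = 0.439
Interval: (0.01, 0.21)
Contains mode? 0

0


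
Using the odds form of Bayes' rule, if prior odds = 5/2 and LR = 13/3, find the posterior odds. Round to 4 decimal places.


Bayes' rule in odds form: posterior odds = prior odds * LR
= (5 * 13) / (2 * 3)
= 65/6 = 10.8333

10.8333


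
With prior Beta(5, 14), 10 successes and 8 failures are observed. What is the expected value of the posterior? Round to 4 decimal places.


Posterior = Beta(15, 22)
E[theta] = alpha/(alpha+beta)
= 15/37 = 0.4054

0.4054


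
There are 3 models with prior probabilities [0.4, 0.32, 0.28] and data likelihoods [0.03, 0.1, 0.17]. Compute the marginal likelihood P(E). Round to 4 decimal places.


P(E) = sum over models of P(M_i) * P(E|M_i)
= 0.4*0.03 + 0.32*0.1 + 0.28*0.17
= 0.0916

0.0916


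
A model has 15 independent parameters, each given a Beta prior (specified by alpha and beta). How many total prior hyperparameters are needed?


Each Beta prior needs 2 hyperparameters (alpha and beta).
Total = 2 * 15 = 30

30


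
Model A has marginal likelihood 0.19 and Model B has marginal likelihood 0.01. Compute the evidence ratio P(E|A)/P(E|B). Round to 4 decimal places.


Evidence ratio = P(E|A) / P(E|B)
= 0.19 / 0.01
= 19.0

19.0


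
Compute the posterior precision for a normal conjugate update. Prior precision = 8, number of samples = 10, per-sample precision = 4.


tau_post = tau_0 + n * tau
= 8 + 10 * 4 = 48

48


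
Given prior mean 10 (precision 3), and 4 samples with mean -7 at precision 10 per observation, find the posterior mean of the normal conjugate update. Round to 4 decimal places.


The posterior mean is a precision-weighted average of prior and data.
Post. prec. = 3 + 40 = 43
Post. mean = (30 + -280)/43 = -250/43 = -5.814

-5.814


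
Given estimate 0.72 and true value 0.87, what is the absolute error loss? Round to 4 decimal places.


Absolute error = |estimate - true|
= |-0.15| = 0.15

0.15


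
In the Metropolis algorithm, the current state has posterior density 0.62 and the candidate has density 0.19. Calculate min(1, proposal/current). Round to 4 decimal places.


Ratio = 0.19/0.62 = 0.3065
Acceptance probability = min(1, 0.3065)
= 0.3065

0.3065


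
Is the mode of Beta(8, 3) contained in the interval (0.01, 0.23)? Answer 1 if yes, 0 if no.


Mode = (a-1)/(a+b-2) = 7/9 = 0.7778
Interval: (0.01, 0.23)
Contains mode? 0

0


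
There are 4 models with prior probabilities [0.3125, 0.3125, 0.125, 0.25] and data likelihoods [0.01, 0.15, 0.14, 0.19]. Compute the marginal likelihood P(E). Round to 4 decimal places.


P(E) = sum over models of P(M_i) * P(E|M_i)
= 0.3125*0.01 + 0.3125*0.15 + 0.125*0.14 + 0.25*0.19
= 0.115

0.115


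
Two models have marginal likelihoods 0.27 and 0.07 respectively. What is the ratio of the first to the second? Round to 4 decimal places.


Evidence ratio = 0.27 / 0.07
= 3.8571

3.8571


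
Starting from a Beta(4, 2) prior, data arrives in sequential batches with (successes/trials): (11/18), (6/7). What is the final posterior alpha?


In sequential Bayesian updating, we sum all successes.
Total successes = 17
Final alpha = 4 + 17 = 21

21


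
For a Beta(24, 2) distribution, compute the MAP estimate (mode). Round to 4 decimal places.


MAP = mode = (a-1)/(a+b-2)
= (24-1)/(24+2-2)
= 23/24 = 0.9583

0.9583


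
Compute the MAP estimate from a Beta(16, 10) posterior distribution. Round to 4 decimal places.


MAP = mode of Beta distribution
= (alpha - 1)/(alpha + beta - 2)
= (16-1)/(16+10-2)
= 15/24 = 0.625

0.625


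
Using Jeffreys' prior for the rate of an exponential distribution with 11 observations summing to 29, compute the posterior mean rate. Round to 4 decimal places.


Jeffreys' prior leads to posterior Gamma(11, 29).
Mean = 11/29 = 0.3793

0.3793


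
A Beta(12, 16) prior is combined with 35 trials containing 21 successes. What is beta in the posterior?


In conjugate updating:
beta_posterior = beta_prior + (n - k)
= 16 + (35 - 21)
= 16 + 14 = 30

30


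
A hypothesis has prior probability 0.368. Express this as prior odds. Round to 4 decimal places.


Odds = P(H) / P(not H) = 0.368 / 0.632
= 0.5823

0.5823


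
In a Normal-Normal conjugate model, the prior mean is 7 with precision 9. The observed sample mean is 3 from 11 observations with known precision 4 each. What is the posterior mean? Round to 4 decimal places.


Posterior precision = tau0 + n*tau = 9 + 11*4 = 53
Posterior mean = (tau0*mu0 + n*tau*xbar) / posterior_precision
= (9*7 + 11*4*3) / 53
= 195 / 53 = 3.6792

3.6792


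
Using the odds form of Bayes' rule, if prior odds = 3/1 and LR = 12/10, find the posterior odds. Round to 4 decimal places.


Bayes' rule in odds form: posterior odds = prior odds * LR
= (3 * 12) / (1 * 10)
= 36/10 = 3.6

3.6


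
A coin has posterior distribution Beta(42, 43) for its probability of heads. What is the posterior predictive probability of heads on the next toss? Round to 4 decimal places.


Posterior predictive = E[theta] = alpha/(alpha+beta)
= 42/85
= 0.4941

0.4941


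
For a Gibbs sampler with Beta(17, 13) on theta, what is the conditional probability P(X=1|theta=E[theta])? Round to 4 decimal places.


E[theta] = 17/(17+13) = 0.5667
P(X=1|theta) = theta = 0.5667

0.5667


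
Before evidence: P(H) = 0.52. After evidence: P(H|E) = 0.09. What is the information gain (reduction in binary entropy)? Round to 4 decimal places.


Prior entropy = 0.9988
Posterior entropy = 0.4365
Information gain = 0.9988 - 0.4365 = 0.5624

0.5624


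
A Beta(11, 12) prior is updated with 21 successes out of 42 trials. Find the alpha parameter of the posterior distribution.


In the Beta-Binomial conjugate update:
alpha_post = alpha_prior + successes
= 11 + 21
= 32

32


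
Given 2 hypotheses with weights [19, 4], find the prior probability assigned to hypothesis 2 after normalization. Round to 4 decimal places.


To normalize, divide each weight by the sum of all weights.
Sum = 23
Prior(H2) = 4/23 = 0.1739

0.1739


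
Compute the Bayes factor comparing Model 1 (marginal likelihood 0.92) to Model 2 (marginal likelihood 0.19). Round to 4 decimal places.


BF12 = marginal likelihood of M1 / marginal likelihood of M2
= 0.92/0.19
= 4.8421

4.8421


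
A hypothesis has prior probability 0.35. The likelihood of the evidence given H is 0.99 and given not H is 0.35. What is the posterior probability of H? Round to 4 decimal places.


Using Bayes' theorem:
P(E) = 0.35 * 0.99 + 0.65 * 0.35
P(E) = 0.574
P(H|E) = (0.35 * 0.99) / 0.574 = 0.6037

0.6037


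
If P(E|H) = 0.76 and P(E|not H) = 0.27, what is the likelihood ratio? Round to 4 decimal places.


Likelihood ratio = P(E|H) / P(E|not H)
= 0.76 / 0.27
= 2.8148

2.8148


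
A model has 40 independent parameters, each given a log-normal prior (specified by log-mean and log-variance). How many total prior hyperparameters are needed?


Each log-normal prior needs 2 hyperparameters (log-mean and log-variance).
Total = 2 * 40 = 80

80


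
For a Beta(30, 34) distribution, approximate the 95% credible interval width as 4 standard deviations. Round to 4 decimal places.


Variance of Beta(a,b) = ab / ((a+b)^2 * (a+b+1))
= 30*34 / ((64)^2 * 65)
= 0.0038
SD = sqrt(0.0038) = 0.0619
Width = 4 * SD = 0.2476

0.2476


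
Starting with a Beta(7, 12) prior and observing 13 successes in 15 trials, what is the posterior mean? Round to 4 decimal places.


Posterior parameters: alpha = 7 + 13 = 20
beta = 12 + 2 = 14
Posterior mean = alpha / (alpha + beta) = 20 / 34
= 0.5882

0.5882


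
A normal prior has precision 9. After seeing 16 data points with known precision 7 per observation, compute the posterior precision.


In the conjugate normal model, precisions add:
tau_posterior = tau_prior + n * tau_data
= 9 + 16*7 = 121

121


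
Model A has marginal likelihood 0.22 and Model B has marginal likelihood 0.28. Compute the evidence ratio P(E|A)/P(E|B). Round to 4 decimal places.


Evidence ratio = P(E|A) / P(E|B)
= 0.22 / 0.28
= 0.7857

0.7857


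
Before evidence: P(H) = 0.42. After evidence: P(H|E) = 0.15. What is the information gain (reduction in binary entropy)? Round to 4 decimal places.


Prior entropy = 0.9815
Posterior entropy = 0.6098
Information gain = 0.9815 - 0.6098 = 0.3716

0.3716


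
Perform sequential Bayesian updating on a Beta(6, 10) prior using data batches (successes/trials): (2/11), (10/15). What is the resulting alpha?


Accumulate successes: 12
Posterior alpha = prior alpha + sum of successes
= 6 + 12 = 18

18


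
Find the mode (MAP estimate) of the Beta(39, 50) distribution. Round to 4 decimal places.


For Beta(a,b) with a,b > 1:
Mode = (a-1)/(a+b-2) = (39-1)/(89-2)
= 38/87 = 0.4368

0.4368


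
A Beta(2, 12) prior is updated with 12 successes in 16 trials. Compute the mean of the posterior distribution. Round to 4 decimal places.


After update: Beta(14, 16)
Mean = 14 / (14 + 16) = 14 / 30
= 0.4667

0.4667


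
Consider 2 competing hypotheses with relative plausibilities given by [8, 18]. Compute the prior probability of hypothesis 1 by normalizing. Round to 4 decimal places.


Sum of weights = 8 + 18 = 26
Normalized prior for H1 = 8 / 26
= 0.3077

0.3077


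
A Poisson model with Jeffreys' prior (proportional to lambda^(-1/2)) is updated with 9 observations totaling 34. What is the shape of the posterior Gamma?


Posterior = Gamma(0.5 + S, n)
= Gamma(0.5 + 34, 9)
Posterior shape = 0.5 + S = 0.5 + 34 = 34.5

34.5


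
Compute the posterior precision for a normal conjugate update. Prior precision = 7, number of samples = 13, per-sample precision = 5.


tau_post = tau_0 + n * tau
= 7 + 13 * 5 = 72

72


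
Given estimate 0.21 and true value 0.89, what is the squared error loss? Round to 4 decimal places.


Squared error = (estimate - true)^2
Difference = -0.68
Loss = -0.68^2 = 0.4624

0.4624


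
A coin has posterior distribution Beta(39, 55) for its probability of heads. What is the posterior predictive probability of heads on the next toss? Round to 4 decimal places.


Posterior predictive = E[theta] = alpha/(alpha+beta)
= 39/94
= 0.4149

0.4149


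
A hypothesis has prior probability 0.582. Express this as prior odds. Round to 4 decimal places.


Odds = P(H) / P(not H) = 0.582 / 0.418
= 1.3923

1.3923


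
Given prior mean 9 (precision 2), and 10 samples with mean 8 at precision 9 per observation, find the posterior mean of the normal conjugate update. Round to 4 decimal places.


The posterior mean is a precision-weighted average of prior and data.
Post. prec. = 2 + 90 = 92
Post. mean = (18 + 720)/92 = 738/92 = 8.0217

8.0217


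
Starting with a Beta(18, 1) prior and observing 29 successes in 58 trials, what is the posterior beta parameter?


Posterior beta = prior beta + failures
Failures = 58 - 29 = 29
beta_post = 1 + 29 = 30

30


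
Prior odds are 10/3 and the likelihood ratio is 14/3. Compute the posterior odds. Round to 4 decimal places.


Posterior odds = prior odds * likelihood ratio
= (10/3) * (14/3)
= 140 / 9
= 15.5556

15.5556


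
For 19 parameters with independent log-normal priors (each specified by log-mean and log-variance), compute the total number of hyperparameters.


A log-normal prior has 2 hyperparameters per parameter.
Total = 19 * 2 = 38

38


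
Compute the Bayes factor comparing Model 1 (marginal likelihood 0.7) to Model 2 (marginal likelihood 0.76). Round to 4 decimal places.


BF12 = marginal likelihood of M1 / marginal likelihood of M2
= 0.7/0.76
= 0.9211

0.9211


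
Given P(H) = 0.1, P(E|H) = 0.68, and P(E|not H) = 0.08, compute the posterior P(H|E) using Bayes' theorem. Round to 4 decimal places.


By Bayes' theorem: P(H|E) = P(E|H)*P(H) / P(E)
P(E) = P(E|H)*P(H) + P(E|not H)*P(not H)
P(E) = 0.68*0.1 + 0.08*0.9 = 0.14
P(H|E) = 0.68*0.1 / 0.14 = 0.4857

0.4857


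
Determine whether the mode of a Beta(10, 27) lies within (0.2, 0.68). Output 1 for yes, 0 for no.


First find the mode: (a-1)/(a+b-2) = 0.2571
Is 0.2571 in (0.2, 0.68)? 1

1


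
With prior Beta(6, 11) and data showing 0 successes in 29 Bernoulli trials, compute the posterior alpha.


Conjugate update: alpha_posterior = alpha_prior + k
= 6 + 0 = 6

6


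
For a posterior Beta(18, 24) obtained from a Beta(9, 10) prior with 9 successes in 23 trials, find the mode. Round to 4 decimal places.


Mode = (alpha - 1) / (alpha + beta - 2)
= 17 / 40
= 0.425

0.425


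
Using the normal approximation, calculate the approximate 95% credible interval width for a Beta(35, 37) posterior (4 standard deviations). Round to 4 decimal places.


Var(Beta) = 35*37/(72^2 * 73) = 0.0034
SD = 0.0585
Width ~ 4*SD = 0.234

0.234


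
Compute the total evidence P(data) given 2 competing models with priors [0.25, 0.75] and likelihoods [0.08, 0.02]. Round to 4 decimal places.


Marginal likelihood = sum P(model_i) * P(data|model_i)
Model 1: 0.25 * 0.08 = 0.02
Model 2: 0.75 * 0.02 = 0.015
Total = 0.035

0.035


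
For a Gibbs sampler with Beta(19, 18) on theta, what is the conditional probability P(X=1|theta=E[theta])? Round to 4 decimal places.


E[theta] = 19/(19+18) = 0.5135
P(X=1|theta) = theta = 0.5135

0.5135


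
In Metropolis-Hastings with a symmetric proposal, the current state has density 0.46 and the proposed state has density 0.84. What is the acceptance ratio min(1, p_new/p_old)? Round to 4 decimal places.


Ratio = p_new / p_old = 0.84 / 0.46 = 1.8261
Acceptance = min(1, 1.8261) = 1.0

1.0


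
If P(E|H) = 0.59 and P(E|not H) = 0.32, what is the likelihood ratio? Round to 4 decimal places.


Likelihood ratio = P(E|H) / P(E|not H)
= 0.59 / 0.32
= 1.8437

1.8437


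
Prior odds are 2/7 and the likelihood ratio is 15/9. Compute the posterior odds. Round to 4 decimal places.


Posterior odds = prior odds * likelihood ratio
= (2/7) * (15/9)
= 30 / 63
= 0.4762

0.4762


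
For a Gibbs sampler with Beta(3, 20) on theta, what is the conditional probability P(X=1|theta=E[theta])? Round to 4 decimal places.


E[theta] = 3/(3+20) = 0.1304
P(X=1|theta) = theta = 0.1304

0.1304


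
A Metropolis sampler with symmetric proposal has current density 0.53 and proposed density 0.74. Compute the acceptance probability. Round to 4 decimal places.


For symmetric proposals, acceptance = min(1, pi(x*)/pi(x))
= min(1, 0.74/0.53)
= min(1, 1.3962) = 1.0

1.0


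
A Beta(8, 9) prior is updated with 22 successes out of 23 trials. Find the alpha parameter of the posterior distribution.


In the Beta-Binomial conjugate update:
alpha_post = alpha_prior + successes
= 8 + 22
= 30

30


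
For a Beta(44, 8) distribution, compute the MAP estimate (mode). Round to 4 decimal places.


MAP = mode = (a-1)/(a+b-2)
= (44-1)/(44+8-2)
= 43/50 = 0.86

0.86


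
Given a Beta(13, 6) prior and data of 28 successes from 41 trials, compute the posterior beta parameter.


Number of failures = 41 - 28 = 13
Posterior beta = 6 + 13 = 19

19


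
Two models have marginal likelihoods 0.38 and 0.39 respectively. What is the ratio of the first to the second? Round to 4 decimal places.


Evidence ratio = 0.38 / 0.39
= 0.9744

0.9744


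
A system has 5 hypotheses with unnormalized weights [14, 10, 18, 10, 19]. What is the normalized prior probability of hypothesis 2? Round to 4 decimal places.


The normalized prior is the weight divided by the total.
Total weight = 71
P(H2) = 10 / 71 = 0.1408

0.1408


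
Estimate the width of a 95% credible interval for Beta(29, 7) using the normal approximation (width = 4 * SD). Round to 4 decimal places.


For Beta(a,b): Var = ab/((a+b)^2(a+b+1))
Var = 0.0042, SD = 0.0651
Approximate 95% CI width = 4 * 0.0651 = 0.2603

0.2603


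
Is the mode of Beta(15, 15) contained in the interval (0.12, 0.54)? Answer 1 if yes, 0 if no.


Mode = (a-1)/(a+b-2) = 14/28 = 0.5
Interval: (0.12, 0.54)
Contains mode? 1

1


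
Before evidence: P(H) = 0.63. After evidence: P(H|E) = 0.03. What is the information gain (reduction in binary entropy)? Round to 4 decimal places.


Prior entropy = 0.9507
Posterior entropy = 0.1944
Information gain = 0.9507 - 0.1944 = 0.7563

0.7563


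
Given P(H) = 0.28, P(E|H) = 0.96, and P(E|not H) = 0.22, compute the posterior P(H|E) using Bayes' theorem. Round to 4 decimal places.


By Bayes' theorem: P(H|E) = P(E|H)*P(H) / P(E)
P(E) = P(E|H)*P(H) + P(E|not H)*P(not H)
P(E) = 0.96*0.28 + 0.22*0.72 = 0.4272
P(H|E) = 0.96*0.28 / 0.4272 = 0.6292

0.6292


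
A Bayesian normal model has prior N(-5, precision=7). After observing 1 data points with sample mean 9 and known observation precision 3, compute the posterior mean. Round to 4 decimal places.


Posterior mean = (prior_precision * prior_mean + n * data_precision * data_mean) / (prior_precision + n * data_precision)
Numerator = 7*-5 + 1*3*9 = -8
Denominator = 7 + 1*3 = 10
Posterior mean = -0.8

-0.8


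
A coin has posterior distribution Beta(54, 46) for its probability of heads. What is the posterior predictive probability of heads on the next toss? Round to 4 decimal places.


Posterior predictive = E[theta] = alpha/(alpha+beta)
= 54/100
= 0.54

0.54


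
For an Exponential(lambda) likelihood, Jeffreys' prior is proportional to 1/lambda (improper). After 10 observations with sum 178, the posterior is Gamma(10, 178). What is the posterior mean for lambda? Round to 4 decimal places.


Posterior = Gamma(n, sum_x) = Gamma(10, 178)
Posterior mean = shape/rate = 10/178
= 0.0562

0.0562


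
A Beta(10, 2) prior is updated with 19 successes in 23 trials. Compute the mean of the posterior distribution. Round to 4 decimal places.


After update: Beta(29, 6)
Mean = 29 / (29 + 6) = 29 / 35
= 0.8286

0.8286


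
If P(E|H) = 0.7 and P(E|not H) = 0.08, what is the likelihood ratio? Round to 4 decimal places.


Likelihood ratio = P(E|H) / P(E|not H)
= 0.7 / 0.08
= 8.75

8.75


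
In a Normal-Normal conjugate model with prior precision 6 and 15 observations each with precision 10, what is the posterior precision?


Posterior precision = prior precision + n * observation precision
= 6 + 15 * 10
= 6 + 150 = 156

156


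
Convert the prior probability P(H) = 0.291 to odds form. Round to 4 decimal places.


P(not H) = 1 - 0.291 = 0.709
Odds = 0.291 / 0.709 = 0.4104

0.4104


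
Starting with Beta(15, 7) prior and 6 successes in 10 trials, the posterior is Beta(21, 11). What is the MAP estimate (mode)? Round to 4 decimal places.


The mode of Beta(a, b) when a > 1 and b > 1 is (a-1)/(a+b-2)
= (21 - 1) / (21 + 11 - 2)
= 20 / 30
= 0.6667

0.6667


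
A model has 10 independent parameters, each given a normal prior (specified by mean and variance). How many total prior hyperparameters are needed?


Each normal prior needs 2 hyperparameters (mean and variance).
Total = 2 * 10 = 20

20


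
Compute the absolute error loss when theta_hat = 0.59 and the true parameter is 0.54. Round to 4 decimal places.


L = |theta_hat - theta_true|
= |0.59 - 0.54| = 0.05

0.05


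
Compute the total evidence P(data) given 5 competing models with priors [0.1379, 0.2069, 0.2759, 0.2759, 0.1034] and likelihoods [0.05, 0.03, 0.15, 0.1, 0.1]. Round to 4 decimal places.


Marginal likelihood = sum P(model_i) * P(data|model_i)
Model 1: 0.1379 * 0.05 = 0.0069
Model 2: 0.2069 * 0.03 = 0.0062
Model 3: 0.2759 * 0.15 = 0.0414
Model 4: 0.2759 * 0.1 = 0.0276
Model 5: 0.1034 * 0.1 = 0.0103
Total = 0.0924

0.0924


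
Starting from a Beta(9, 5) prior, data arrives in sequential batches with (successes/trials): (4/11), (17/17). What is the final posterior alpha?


In sequential Bayesian updating, we sum all successes.
Total successes = 21
Final alpha = 9 + 21 = 30

30


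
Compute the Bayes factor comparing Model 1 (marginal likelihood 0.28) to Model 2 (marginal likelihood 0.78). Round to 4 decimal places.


BF12 = marginal likelihood of M1 / marginal likelihood of M2
= 0.28/0.78
= 0.359

0.359


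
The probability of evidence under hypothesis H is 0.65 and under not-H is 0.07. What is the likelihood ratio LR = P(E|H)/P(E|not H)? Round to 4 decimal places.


LR = 0.65 / 0.07
= 9.2857

9.2857


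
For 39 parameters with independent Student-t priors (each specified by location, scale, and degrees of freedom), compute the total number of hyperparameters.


A Student-t prior has 3 hyperparameters per parameter.
Total = 39 * 3 = 117

117


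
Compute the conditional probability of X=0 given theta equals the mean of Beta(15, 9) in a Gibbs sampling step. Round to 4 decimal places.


Mean of Beta(15, 9) = 0.625
P(X=0 | theta=0.625) = 0.375

0.375


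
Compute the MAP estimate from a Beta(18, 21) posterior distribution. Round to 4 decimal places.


MAP = mode of Beta distribution
= (alpha - 1)/(alpha + beta - 2)
= (18-1)/(18+21-2)
= 17/37 = 0.4595

0.4595


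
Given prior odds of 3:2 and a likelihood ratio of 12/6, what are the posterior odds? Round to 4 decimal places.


Posterior odds = prior odds * LR
Prior odds = 3/2 = 1.5
LR = 12/6 = 2.0
Posterior odds = 1.5 * 2.0 = 3.0

3.0


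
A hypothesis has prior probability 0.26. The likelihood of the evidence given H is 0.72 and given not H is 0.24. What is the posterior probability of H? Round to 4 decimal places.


Using Bayes' theorem:
P(E) = 0.26 * 0.72 + 0.74 * 0.24
P(E) = 0.3648
P(H|E) = (0.26 * 0.72) / 0.3648 = 0.5132

0.5132


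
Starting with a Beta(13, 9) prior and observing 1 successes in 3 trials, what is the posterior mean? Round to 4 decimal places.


Posterior parameters: alpha = 13 + 1 = 14
beta = 9 + 2 = 11
Posterior mean = alpha / (alpha + beta) = 14 / 25
= 0.56

0.56
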